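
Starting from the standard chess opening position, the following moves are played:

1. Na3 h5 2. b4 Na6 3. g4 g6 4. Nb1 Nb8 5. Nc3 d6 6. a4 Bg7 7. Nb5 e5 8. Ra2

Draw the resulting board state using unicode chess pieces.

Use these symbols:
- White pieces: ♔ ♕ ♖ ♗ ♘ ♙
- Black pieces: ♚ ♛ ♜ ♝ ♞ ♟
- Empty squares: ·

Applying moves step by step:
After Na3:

♜ ♞ ♝ ♛ ♚ ♝ ♞ ♜
♟ ♟ ♟ ♟ ♟ ♟ ♟ ♟
· · · · · · · ·
· · · · · · · ·
· · · · · · · ·
♘ · · · · · · ·
♙ ♙ ♙ ♙ ♙ ♙ ♙ ♙
♖ · ♗ ♕ ♔ ♗ ♘ ♖


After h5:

♜ ♞ ♝ ♛ ♚ ♝ ♞ ♜
♟ ♟ ♟ ♟ ♟ ♟ ♟ ·
· · · · · · · ·
· · · · · · · ♟
· · · · · · · ·
♘ · · · · · · ·
♙ ♙ ♙ ♙ ♙ ♙ ♙ ♙
♖ · ♗ ♕ ♔ ♗ ♘ ♖


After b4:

♜ ♞ ♝ ♛ ♚ ♝ ♞ ♜
♟ ♟ ♟ ♟ ♟ ♟ ♟ ·
· · · · · · · ·
· · · · · · · ♟
· ♙ · · · · · ·
♘ · · · · · · ·
♙ · ♙ ♙ ♙ ♙ ♙ ♙
♖ · ♗ ♕ ♔ ♗ ♘ ♖


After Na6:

♜ · ♝ ♛ ♚ ♝ ♞ ♜
♟ ♟ ♟ ♟ ♟ ♟ ♟ ·
♞ · · · · · · ·
· · · · · · · ♟
· ♙ · · · · · ·
♘ · · · · · · ·
♙ · ♙ ♙ ♙ ♙ ♙ ♙
♖ · ♗ ♕ ♔ ♗ ♘ ♖


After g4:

♜ · ♝ ♛ ♚ ♝ ♞ ♜
♟ ♟ ♟ ♟ ♟ ♟ ♟ ·
♞ · · · · · · ·
· · · · · · · ♟
· ♙ · · · · ♙ ·
♘ · · · · · · ·
♙ · ♙ ♙ ♙ ♙ · ♙
♖ · ♗ ♕ ♔ ♗ ♘ ♖


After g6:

♜ · ♝ ♛ ♚ ♝ ♞ ♜
♟ ♟ ♟ ♟ ♟ ♟ · ·
♞ · · · · · ♟ ·
· · · · · · · ♟
· ♙ · · · · ♙ ·
♘ · · · · · · ·
♙ · ♙ ♙ ♙ ♙ · ♙
♖ · ♗ ♕ ♔ ♗ ♘ ♖


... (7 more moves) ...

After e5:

♜ ♞ ♝ ♛ ♚ · ♞ ♜
♟ ♟ ♟ · · ♟ ♝ ·
· · · ♟ · · ♟ ·
· ♘ · · ♟ · · ♟
♙ ♙ · · · · ♙ ·
· · · · · · · ·
· · ♙ ♙ ♙ ♙ · ♙
♖ · ♗ ♕ ♔ ♗ ♘ ♖


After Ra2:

♜ ♞ ♝ ♛ ♚ · ♞ ♜
♟ ♟ ♟ · · ♟ ♝ ·
· · · ♟ · · ♟ ·
· ♘ · · ♟ · · ♟
♙ ♙ · · · · ♙ ·
· · · · · · · ·
♖ · ♙ ♙ ♙ ♙ · ♙
· · ♗ ♕ ♔ ♗ ♘ ♖



  a b c d e f g h
  ─────────────────
8│♜ ♞ ♝ ♛ ♚ · ♞ ♜│8
7│♟ ♟ ♟ · · ♟ ♝ ·│7
6│· · · ♟ · · ♟ ·│6
5│· ♘ · · ♟ · · ♟│5
4│♙ ♙ · · · · ♙ ·│4
3│· · · · · · · ·│3
2│♖ · ♙ ♙ ♙ ♙ · ♙│2
1│· · ♗ ♕ ♔ ♗ ♘ ♖│1
  ─────────────────
  a b c d e f g h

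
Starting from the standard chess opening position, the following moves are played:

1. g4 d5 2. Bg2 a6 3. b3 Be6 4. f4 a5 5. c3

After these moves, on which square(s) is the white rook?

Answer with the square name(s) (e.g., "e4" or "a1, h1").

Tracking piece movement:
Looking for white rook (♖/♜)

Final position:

  a b c d e f g h
  ─────────────────
8│♜ ♞ · ♛ ♚ ♝ ♞ ♜│8
7│· ♟ ♟ · ♟ ♟ ♟ ♟│7
6│· · · · ♝ · · ·│6
5│♟ · · ♟ · · · ·│5
4│· · · · · ♙ ♙ ·│4
3│· ♙ ♙ · · · · ·│3
2│♙ · · ♙ ♙ · ♗ ♙│2
1│♖ ♘ ♗ ♕ ♔ · ♘ ♖│1
  ─────────────────
  a b c d e f g h


a1, h1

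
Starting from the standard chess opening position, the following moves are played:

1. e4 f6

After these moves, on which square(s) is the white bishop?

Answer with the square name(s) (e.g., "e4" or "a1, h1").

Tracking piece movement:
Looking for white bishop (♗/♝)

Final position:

  a b c d e f g h
  ─────────────────
8│♜ ♞ ♝ ♛ ♚ ♝ ♞ ♜│8
7│♟ ♟ ♟ ♟ ♟ · ♟ ♟│7
6│· · · · · ♟ · ·│6
5│· · · · · · · ·│5
4│· · · · ♙ · · ·│4
3│· · · · · · · ·│3
2│♙ ♙ ♙ ♙ · ♙ ♙ ♙│2
1│♖ ♘ ♗ ♕ ♔ ♗ ♘ ♖│1
  ─────────────────
  a b c d e f g h


c1, f1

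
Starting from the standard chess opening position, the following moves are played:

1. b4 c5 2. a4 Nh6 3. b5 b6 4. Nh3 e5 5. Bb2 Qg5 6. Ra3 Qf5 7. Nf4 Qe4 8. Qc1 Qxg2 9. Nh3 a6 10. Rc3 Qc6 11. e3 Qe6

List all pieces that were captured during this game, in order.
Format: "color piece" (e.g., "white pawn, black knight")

Tracking captures:
  Qxg2: captured white pawn

white pawn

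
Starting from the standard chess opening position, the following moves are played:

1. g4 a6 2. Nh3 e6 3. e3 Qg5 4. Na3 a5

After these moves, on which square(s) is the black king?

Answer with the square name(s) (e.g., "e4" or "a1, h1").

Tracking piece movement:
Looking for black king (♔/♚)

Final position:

  a b c d e f g h
  ─────────────────
8│♜ ♞ ♝ · ♚ ♝ ♞ ♜│8
7│· ♟ ♟ ♟ · ♟ ♟ ♟│7
6│· · · · ♟ · · ·│6
5│♟ · · · · · ♛ ·│5
4│· · · · · · ♙ ·│4
3│♘ · · · ♙ · · ♘│3
2│♙ ♙ ♙ ♙ · ♙ · ♙│2
1│♖ · ♗ ♕ ♔ ♗ · ♖│1
  ─────────────────
  a b c d e f g h


e8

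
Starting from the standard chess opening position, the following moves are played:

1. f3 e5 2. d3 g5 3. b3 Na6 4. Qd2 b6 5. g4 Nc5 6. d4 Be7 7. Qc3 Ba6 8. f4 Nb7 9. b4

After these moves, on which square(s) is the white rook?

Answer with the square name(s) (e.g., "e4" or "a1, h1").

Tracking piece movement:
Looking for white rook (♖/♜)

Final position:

  a b c d e f g h
  ─────────────────
8│♜ · · ♛ ♚ · ♞ ♜│8
7│♟ ♞ ♟ ♟ ♝ ♟ · ♟│7
6│♝ ♟ · · · · · ·│6
5│· · · · ♟ · ♟ ·│5
4│· ♙ · ♙ · ♙ ♙ ·│4
3│· · ♕ · · · · ·│3
2│♙ · ♙ · ♙ · · ♙│2
1│♖ ♘ ♗ · ♔ ♗ ♘ ♖│1
  ─────────────────
  a b c d e f g h


a1, h1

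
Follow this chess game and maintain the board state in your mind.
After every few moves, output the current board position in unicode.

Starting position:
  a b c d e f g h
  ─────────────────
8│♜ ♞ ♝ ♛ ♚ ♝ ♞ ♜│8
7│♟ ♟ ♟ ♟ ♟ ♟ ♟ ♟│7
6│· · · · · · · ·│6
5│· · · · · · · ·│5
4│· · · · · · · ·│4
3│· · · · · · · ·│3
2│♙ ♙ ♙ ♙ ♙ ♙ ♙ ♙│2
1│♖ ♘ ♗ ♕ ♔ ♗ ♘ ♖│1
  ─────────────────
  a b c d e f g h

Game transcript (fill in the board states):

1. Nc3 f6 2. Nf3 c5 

  a b c d e f g h
  ─────────────────
8│♜ ♞ ♝ ♛ ♚ ♝ ♞ ♜│8
7│♟ ♟ · ♟ ♟ · ♟ ♟│7
6│· · · · · ♟ · ·│6
5│· · ♟ · · · · ·│5
4│· · · · · · · ·│4
3│· · ♘ · · ♘ · ·│3
2│♙ ♙ ♙ ♙ ♙ ♙ ♙ ♙│2
1│♖ · ♗ ♕ ♔ ♗ · ♖│1
  ─────────────────
  a b c d e f g h

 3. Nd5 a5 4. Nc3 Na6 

  a b c d e f g h
  ─────────────────
8│♜ · ♝ ♛ ♚ ♝ ♞ ♜│8
7│· ♟ · ♟ ♟ · ♟ ♟│7
6│♞ · · · · ♟ · ·│6
5│♟ · ♟ · · · · ·│5
4│· · · · · · · ·│4
3│· · ♘ · · ♘ · ·│3
2│♙ ♙ ♙ ♙ ♙ ♙ ♙ ♙│2
1│♖ · ♗ ♕ ♔ ♗ · ♖│1
  ─────────────────
  a b c d e f g h

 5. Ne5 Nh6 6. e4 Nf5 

  a b c d e f g h
  ─────────────────
8│♜ · ♝ ♛ ♚ ♝ · ♜│8
7│· ♟ · ♟ ♟ · ♟ ♟│7
6│♞ · · · · ♟ · ·│6
5│♟ · ♟ · ♘ ♞ · ·│5
4│· · · · ♙ · · ·│4
3│· · ♘ · · · · ·│3
2│♙ ♙ ♙ ♙ · ♙ ♙ ♙│2
1│♖ · ♗ ♕ ♔ ♗ · ♖│1
  ─────────────────
  a b c d e f g h

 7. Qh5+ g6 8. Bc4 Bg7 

  a b c d e f g h
  ─────────────────
8│♜ · ♝ ♛ ♚ · · ♜│8
7│· ♟ · ♟ ♟ · ♝ ♟│7
6│♞ · · · · ♟ ♟ ·│6
5│♟ · ♟ · ♘ ♞ · ♕│5
4│· · ♗ · ♙ · · ·│4
3│· · ♘ · · · · ·│3
2│♙ ♙ ♙ ♙ · ♙ ♙ ♙│2
1│♖ · ♗ · ♔ · · ♖│1
  ─────────────────
  a b c d e f g h

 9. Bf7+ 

  a b c d e f g h
  ─────────────────
8│♜ · ♝ ♛ ♚ · · ♜│8
7│· ♟ · ♟ ♟ ♗ ♝ ♟│7
6│♞ · · · · ♟ ♟ ·│6
5│♟ · ♟ · ♘ ♞ · ♕│5
4│· · · · ♙ · · ·│4
3│· · ♘ · · · · ·│3
2│♙ ♙ ♙ ♙ · ♙ ♙ ♙│2
1│♖ · ♗ · ♔ · · ♖│1
  ─────────────────
  a b c d e f g h


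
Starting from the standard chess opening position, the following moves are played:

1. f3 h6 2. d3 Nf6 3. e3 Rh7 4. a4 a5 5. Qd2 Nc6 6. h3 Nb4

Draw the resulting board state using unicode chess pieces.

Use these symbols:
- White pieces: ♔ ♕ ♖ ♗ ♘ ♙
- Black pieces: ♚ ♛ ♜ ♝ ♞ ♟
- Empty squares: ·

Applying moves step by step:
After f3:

♜ ♞ ♝ ♛ ♚ ♝ ♞ ♜
♟ ♟ ♟ ♟ ♟ ♟ ♟ ♟
· · · · · · · ·
· · · · · · · ·
· · · · · · · ·
· · · · · ♙ · ·
♙ ♙ ♙ ♙ ♙ · ♙ ♙
♖ ♘ ♗ ♕ ♔ ♗ ♘ ♖


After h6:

♜ ♞ ♝ ♛ ♚ ♝ ♞ ♜
♟ ♟ ♟ ♟ ♟ ♟ ♟ ·
· · · · · · · ♟
· · · · · · · ·
· · · · · · · ·
· · · · · ♙ · ·
♙ ♙ ♙ ♙ ♙ · ♙ ♙
♖ ♘ ♗ ♕ ♔ ♗ ♘ ♖


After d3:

♜ ♞ ♝ ♛ ♚ ♝ ♞ ♜
♟ ♟ ♟ ♟ ♟ ♟ ♟ ·
· · · · · · · ♟
· · · · · · · ·
· · · · · · · ·
· · · ♙ · ♙ · ·
♙ ♙ ♙ · ♙ · ♙ ♙
♖ ♘ ♗ ♕ ♔ ♗ ♘ ♖


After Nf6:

♜ ♞ ♝ ♛ ♚ ♝ · ♜
♟ ♟ ♟ ♟ ♟ ♟ ♟ ·
· · · · · ♞ · ♟
· · · · · · · ·
· · · · · · · ·
· · · ♙ · ♙ · ·
♙ ♙ ♙ · ♙ · ♙ ♙
♖ ♘ ♗ ♕ ♔ ♗ ♘ ♖


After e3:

♜ ♞ ♝ ♛ ♚ ♝ · ♜
♟ ♟ ♟ ♟ ♟ ♟ ♟ ·
· · · · · ♞ · ♟
· · · · · · · ·
· · · · · · · ·
· · · ♙ ♙ ♙ · ·
♙ ♙ ♙ · · · ♙ ♙
♖ ♘ ♗ ♕ ♔ ♗ ♘ ♖


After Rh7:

♜ ♞ ♝ ♛ ♚ ♝ · ·
♟ ♟ ♟ ♟ ♟ ♟ ♟ ♜
· · · · · ♞ · ♟
· · · · · · · ·
· · · · · · · ·
· · · ♙ ♙ ♙ · ·
♙ ♙ ♙ · · · ♙ ♙
♖ ♘ ♗ ♕ ♔ ♗ ♘ ♖


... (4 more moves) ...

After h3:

♜ · ♝ ♛ ♚ ♝ · ·
· ♟ ♟ ♟ ♟ ♟ ♟ ♜
· · ♞ · · ♞ · ♟
♟ · · · · · · ·
♙ · · · · · · ·
· · · ♙ ♙ ♙ · ♙
· ♙ ♙ ♕ · · ♙ ·
♖ ♘ ♗ · ♔ ♗ ♘ ♖


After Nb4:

♜ · ♝ ♛ ♚ ♝ · ·
· ♟ ♟ ♟ ♟ ♟ ♟ ♜
· · · · · ♞ · ♟
♟ · · · · · · ·
♙ ♞ · · · · · ·
· · · ♙ ♙ ♙ · ♙
· ♙ ♙ ♕ · · ♙ ·
♖ ♘ ♗ · ♔ ♗ ♘ ♖



  a b c d e f g h
  ─────────────────
8│♜ · ♝ ♛ ♚ ♝ · ·│8
7│· ♟ ♟ ♟ ♟ ♟ ♟ ♜│7
6│· · · · · ♞ · ♟│6
5│♟ · · · · · · ·│5
4│♙ ♞ · · · · · ·│4
3│· · · ♙ ♙ ♙ · ♙│3
2│· ♙ ♙ ♕ · · ♙ ·│2
1│♖ ♘ ♗ · ♔ ♗ ♘ ♖│1
  ─────────────────
  a b c d e f g h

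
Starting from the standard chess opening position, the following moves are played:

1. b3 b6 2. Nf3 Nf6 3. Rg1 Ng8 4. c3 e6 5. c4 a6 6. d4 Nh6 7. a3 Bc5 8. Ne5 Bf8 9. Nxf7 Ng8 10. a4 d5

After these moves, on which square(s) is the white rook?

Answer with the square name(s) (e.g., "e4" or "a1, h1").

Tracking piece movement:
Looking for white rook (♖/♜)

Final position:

  a b c d e f g h
  ─────────────────
8│♜ ♞ ♝ ♛ ♚ ♝ ♞ ♜│8
7│· · ♟ · · ♘ ♟ ♟│7
6│♟ ♟ · · ♟ · · ·│6
5│· · · ♟ · · · ·│5
4│♙ · ♙ ♙ · · · ·│4
3│· ♙ · · · · · ·│3
2│· · · · ♙ ♙ ♙ ♙│2
1│♖ ♘ ♗ ♕ ♔ ♗ ♖ ·│1
  ─────────────────
  a b c d e f g h


a1, g1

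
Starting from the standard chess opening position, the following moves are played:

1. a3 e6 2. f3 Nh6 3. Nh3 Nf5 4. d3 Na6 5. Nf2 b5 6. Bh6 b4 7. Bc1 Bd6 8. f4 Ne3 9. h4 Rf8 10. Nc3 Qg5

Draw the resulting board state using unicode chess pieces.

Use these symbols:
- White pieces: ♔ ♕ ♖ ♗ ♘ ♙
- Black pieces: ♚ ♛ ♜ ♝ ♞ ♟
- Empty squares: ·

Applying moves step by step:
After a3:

♜ ♞ ♝ ♛ ♚ ♝ ♞ ♜
♟ ♟ ♟ ♟ ♟ ♟ ♟ ♟
· · · · · · · ·
· · · · · · · ·
· · · · · · · ·
♙ · · · · · · ·
· ♙ ♙ ♙ ♙ ♙ ♙ ♙
♖ ♘ ♗ ♕ ♔ ♗ ♘ ♖


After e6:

♜ ♞ ♝ ♛ ♚ ♝ ♞ ♜
♟ ♟ ♟ ♟ · ♟ ♟ ♟
· · · · ♟ · · ·
· · · · · · · ·
· · · · · · · ·
♙ · · · · · · ·
· ♙ ♙ ♙ ♙ ♙ ♙ ♙
♖ ♘ ♗ ♕ ♔ ♗ ♘ ♖


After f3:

♜ ♞ ♝ ♛ ♚ ♝ ♞ ♜
♟ ♟ ♟ ♟ · ♟ ♟ ♟
· · · · ♟ · · ·
· · · · · · · ·
· · · · · · · ·
♙ · · · · ♙ · ·
· ♙ ♙ ♙ ♙ · ♙ ♙
♖ ♘ ♗ ♕ ♔ ♗ ♘ ♖


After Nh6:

♜ ♞ ♝ ♛ ♚ ♝ · ♜
♟ ♟ ♟ ♟ · ♟ ♟ ♟
· · · · ♟ · · ♞
· · · · · · · ·
· · · · · · · ·
♙ · · · · ♙ · ·
· ♙ ♙ ♙ ♙ · ♙ ♙
♖ ♘ ♗ ♕ ♔ ♗ ♘ ♖


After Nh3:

♜ ♞ ♝ ♛ ♚ ♝ · ♜
♟ ♟ ♟ ♟ · ♟ ♟ ♟
· · · · ♟ · · ♞
· · · · · · · ·
· · · · · · · ·
♙ · · · · ♙ · ♘
· ♙ ♙ ♙ ♙ · ♙ ♙
♖ ♘ ♗ ♕ ♔ ♗ · ♖


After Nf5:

♜ ♞ ♝ ♛ ♚ ♝ · ♜
♟ ♟ ♟ ♟ · ♟ ♟ ♟
· · · · ♟ · · ·
· · · · · ♞ · ·
· · · · · · · ·
♙ · · · · ♙ · ♘
· ♙ ♙ ♙ ♙ · ♙ ♙
♖ ♘ ♗ ♕ ♔ ♗ · ♖


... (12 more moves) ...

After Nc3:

♜ · ♝ ♛ ♚ ♜ · ·
♟ · ♟ ♟ · ♟ ♟ ♟
♞ · · ♝ ♟ · · ·
· · · · · · · ·
· ♟ · · · ♙ · ♙
♙ · ♘ ♙ ♞ · · ·
· ♙ ♙ · ♙ ♘ ♙ ·
♖ · ♗ ♕ ♔ ♗ · ♖


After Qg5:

♜ · ♝ · ♚ ♜ · ·
♟ · ♟ ♟ · ♟ ♟ ♟
♞ · · ♝ ♟ · · ·
· · · · · · ♛ ·
· ♟ · · · ♙ · ♙
♙ · ♘ ♙ ♞ · · ·
· ♙ ♙ · ♙ ♘ ♙ ·
♖ · ♗ ♕ ♔ ♗ · ♖



  a b c d e f g h
  ─────────────────
8│♜ · ♝ · ♚ ♜ · ·│8
7│♟ · ♟ ♟ · ♟ ♟ ♟│7
6│♞ · · ♝ ♟ · · ·│6
5│· · · · · · ♛ ·│5
4│· ♟ · · · ♙ · ♙│4
3│♙ · ♘ ♙ ♞ · · ·│3
2│· ♙ ♙ · ♙ ♘ ♙ ·│2
1│♖ · ♗ ♕ ♔ ♗ · ♖│1
  ─────────────────
  a b c d e f g h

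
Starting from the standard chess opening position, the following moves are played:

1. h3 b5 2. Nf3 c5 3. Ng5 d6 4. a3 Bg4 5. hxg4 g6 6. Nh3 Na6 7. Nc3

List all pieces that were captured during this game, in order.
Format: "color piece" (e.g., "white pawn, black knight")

Tracking captures:
  hxg4: captured black bishop

black bishop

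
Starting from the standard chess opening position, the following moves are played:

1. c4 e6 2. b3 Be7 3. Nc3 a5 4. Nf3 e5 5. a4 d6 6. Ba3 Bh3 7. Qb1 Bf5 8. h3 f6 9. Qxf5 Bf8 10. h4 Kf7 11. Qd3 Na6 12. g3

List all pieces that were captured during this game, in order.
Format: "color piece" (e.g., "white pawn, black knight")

Tracking captures:
  Qxf5: captured black bishop

black bishop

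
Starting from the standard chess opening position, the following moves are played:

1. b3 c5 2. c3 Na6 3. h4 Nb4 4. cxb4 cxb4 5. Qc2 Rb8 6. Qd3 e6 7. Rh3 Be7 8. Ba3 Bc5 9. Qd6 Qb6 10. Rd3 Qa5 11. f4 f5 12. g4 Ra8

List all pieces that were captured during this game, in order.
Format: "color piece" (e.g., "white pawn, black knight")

Tracking captures:
  cxb4: captured black knight
  cxb4: captured white pawn

black knight, white pawn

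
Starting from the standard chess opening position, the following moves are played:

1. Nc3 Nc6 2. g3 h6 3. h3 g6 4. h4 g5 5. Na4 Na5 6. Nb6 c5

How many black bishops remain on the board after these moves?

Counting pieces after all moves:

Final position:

  a b c d e f g h
  ─────────────────
8│♜ · ♝ ♛ ♚ ♝ ♞ ♜│8
7│♟ ♟ · ♟ ♟ ♟ · ·│7
6│· ♘ · · · · · ♟│6
5│♞ · ♟ · · · ♟ ·│5
4│· · · · · · · ♙│4
3│· · · · · · ♙ ·│3
2│♙ ♙ ♙ ♙ ♙ ♙ · ·│2
1│♖ · ♗ ♕ ♔ ♗ ♘ ♖│1
  ─────────────────
  a b c d e f g h


2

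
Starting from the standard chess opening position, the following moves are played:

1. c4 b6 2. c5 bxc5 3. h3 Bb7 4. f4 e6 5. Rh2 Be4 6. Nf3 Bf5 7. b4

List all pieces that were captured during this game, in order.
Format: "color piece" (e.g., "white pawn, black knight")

Tracking captures:
  bxc5: captured white pawn

white pawn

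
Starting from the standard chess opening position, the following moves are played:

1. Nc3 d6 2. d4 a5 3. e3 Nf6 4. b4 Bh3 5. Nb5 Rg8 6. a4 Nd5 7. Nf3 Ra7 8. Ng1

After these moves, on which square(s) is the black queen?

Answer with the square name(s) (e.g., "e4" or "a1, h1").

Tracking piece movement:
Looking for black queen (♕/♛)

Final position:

  a b c d e f g h
  ─────────────────
8│· ♞ · ♛ ♚ ♝ ♜ ·│8
7│♜ ♟ ♟ · ♟ ♟ ♟ ♟│7
6│· · · ♟ · · · ·│6
5│♟ ♘ · ♞ · · · ·│5
4│♙ ♙ · ♙ · · · ·│4
3│· · · · ♙ · · ♝│3
2│· · ♙ · · ♙ ♙ ♙│2
1│♖ · ♗ ♕ ♔ ♗ ♘ ♖│1
  ─────────────────
  a b c d e f g h


d8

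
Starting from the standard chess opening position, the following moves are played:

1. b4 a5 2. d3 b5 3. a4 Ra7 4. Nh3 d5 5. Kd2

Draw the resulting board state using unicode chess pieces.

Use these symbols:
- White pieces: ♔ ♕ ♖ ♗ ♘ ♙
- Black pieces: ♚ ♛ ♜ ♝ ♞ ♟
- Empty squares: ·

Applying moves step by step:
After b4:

♜ ♞ ♝ ♛ ♚ ♝ ♞ ♜
♟ ♟ ♟ ♟ ♟ ♟ ♟ ♟
· · · · · · · ·
· · · · · · · ·
· ♙ · · · · · ·
· · · · · · · ·
♙ · ♙ ♙ ♙ ♙ ♙ ♙
♖ ♘ ♗ ♕ ♔ ♗ ♘ ♖


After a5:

♜ ♞ ♝ ♛ ♚ ♝ ♞ ♜
· ♟ ♟ ♟ ♟ ♟ ♟ ♟
· · · · · · · ·
♟ · · · · · · ·
· ♙ · · · · · ·
· · · · · · · ·
♙ · ♙ ♙ ♙ ♙ ♙ ♙
♖ ♘ ♗ ♕ ♔ ♗ ♘ ♖


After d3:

♜ ♞ ♝ ♛ ♚ ♝ ♞ ♜
· ♟ ♟ ♟ ♟ ♟ ♟ ♟
· · · · · · · ·
♟ · · · · · · ·
· ♙ · · · · · ·
· · · ♙ · · · ·
♙ · ♙ · ♙ ♙ ♙ ♙
♖ ♘ ♗ ♕ ♔ ♗ ♘ ♖


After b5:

♜ ♞ ♝ ♛ ♚ ♝ ♞ ♜
· · ♟ ♟ ♟ ♟ ♟ ♟
· · · · · · · ·
♟ ♟ · · · · · ·
· ♙ · · · · · ·
· · · ♙ · · · ·
♙ · ♙ · ♙ ♙ ♙ ♙
♖ ♘ ♗ ♕ ♔ ♗ ♘ ♖


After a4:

♜ ♞ ♝ ♛ ♚ ♝ ♞ ♜
· · ♟ ♟ ♟ ♟ ♟ ♟
· · · · · · · ·
♟ ♟ · · · · · ·
♙ ♙ · · · · · ·
· · · ♙ · · · ·
· · ♙ · ♙ ♙ ♙ ♙
♖ ♘ ♗ ♕ ♔ ♗ ♘ ♖


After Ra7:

· ♞ ♝ ♛ ♚ ♝ ♞ ♜
♜ · ♟ ♟ ♟ ♟ ♟ ♟
· · · · · · · ·
♟ ♟ · · · · · ·
♙ ♙ · · · · · ·
· · · ♙ · · · ·
· · ♙ · ♙ ♙ ♙ ♙
♖ ♘ ♗ ♕ ♔ ♗ ♘ ♖


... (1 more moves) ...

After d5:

· ♞ ♝ ♛ ♚ ♝ ♞ ♜
♜ · ♟ · ♟ ♟ ♟ ♟
· · · · · · · ·
♟ ♟ · ♟ · · · ·
♙ ♙ · · · · · ·
· · · ♙ · · · ♘
· · ♙ · ♙ ♙ ♙ ♙
♖ ♘ ♗ ♕ ♔ ♗ · ♖


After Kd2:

· ♞ ♝ ♛ ♚ ♝ ♞ ♜
♜ · ♟ · ♟ ♟ ♟ ♟
· · · · · · · ·
♟ ♟ · ♟ · · · ·
♙ ♙ · · · · · ·
· · · ♙ · · · ♘
· · ♙ ♔ ♙ ♙ ♙ ♙
♖ ♘ ♗ ♕ · ♗ · ♖



  a b c d e f g h
  ─────────────────
8│· ♞ ♝ ♛ ♚ ♝ ♞ ♜│8
7│♜ · ♟ · ♟ ♟ ♟ ♟│7
6│· · · · · · · ·│6
5│♟ ♟ · ♟ · · · ·│5
4│♙ ♙ · · · · · ·│4
3│· · · ♙ · · · ♘│3
2│· · ♙ ♔ ♙ ♙ ♙ ♙│2
1│♖ ♘ ♗ ♕ · ♗ · ♖│1
  ─────────────────
  a b c d e f g h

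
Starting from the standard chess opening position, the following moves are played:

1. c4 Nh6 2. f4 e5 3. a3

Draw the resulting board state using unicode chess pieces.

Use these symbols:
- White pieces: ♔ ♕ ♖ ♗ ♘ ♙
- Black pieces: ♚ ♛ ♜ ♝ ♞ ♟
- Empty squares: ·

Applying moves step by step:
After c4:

♜ ♞ ♝ ♛ ♚ ♝ ♞ ♜
♟ ♟ ♟ ♟ ♟ ♟ ♟ ♟
· · · · · · · ·
· · · · · · · ·
· · ♙ · · · · ·
· · · · · · · ·
♙ ♙ · ♙ ♙ ♙ ♙ ♙
♖ ♘ ♗ ♕ ♔ ♗ ♘ ♖


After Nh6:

♜ ♞ ♝ ♛ ♚ ♝ · ♜
♟ ♟ ♟ ♟ ♟ ♟ ♟ ♟
· · · · · · · ♞
· · · · · · · ·
· · ♙ · · · · ·
· · · · · · · ·
♙ ♙ · ♙ ♙ ♙ ♙ ♙
♖ ♘ ♗ ♕ ♔ ♗ ♘ ♖


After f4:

♜ ♞ ♝ ♛ ♚ ♝ · ♜
♟ ♟ ♟ ♟ ♟ ♟ ♟ ♟
· · · · · · · ♞
· · · · · · · ·
· · ♙ · · ♙ · ·
· · · · · · · ·
♙ ♙ · ♙ ♙ · ♙ ♙
♖ ♘ ♗ ♕ ♔ ♗ ♘ ♖


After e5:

♜ ♞ ♝ ♛ ♚ ♝ · ♜
♟ ♟ ♟ ♟ · ♟ ♟ ♟
· · · · · · · ♞
· · · · ♟ · · ·
· · ♙ · · ♙ · ·
· · · · · · · ·
♙ ♙ · ♙ ♙ · ♙ ♙
♖ ♘ ♗ ♕ ♔ ♗ ♘ ♖


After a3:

♜ ♞ ♝ ♛ ♚ ♝ · ♜
♟ ♟ ♟ ♟ · ♟ ♟ ♟
· · · · · · · ♞
· · · · ♟ · · ·
· · ♙ · · ♙ · ·
♙ · · · · · · ·
· ♙ · ♙ ♙ · ♙ ♙
♖ ♘ ♗ ♕ ♔ ♗ ♘ ♖



  a b c d e f g h
  ─────────────────
8│♜ ♞ ♝ ♛ ♚ ♝ · ♜│8
7│♟ ♟ ♟ ♟ · ♟ ♟ ♟│7
6│· · · · · · · ♞│6
5│· · · · ♟ · · ·│5
4│· · ♙ · · ♙ · ·│4
3│♙ · · · · · · ·│3
2│· ♙ · ♙ ♙ · ♙ ♙│2
1│♖ ♘ ♗ ♕ ♔ ♗ ♘ ♖│1
  ─────────────────
  a b c d e f g h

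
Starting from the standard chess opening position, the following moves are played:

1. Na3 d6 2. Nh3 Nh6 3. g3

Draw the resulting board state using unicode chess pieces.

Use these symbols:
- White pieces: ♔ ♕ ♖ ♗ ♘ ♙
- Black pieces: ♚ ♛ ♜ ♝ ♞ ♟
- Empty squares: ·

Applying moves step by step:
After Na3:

♜ ♞ ♝ ♛ ♚ ♝ ♞ ♜
♟ ♟ ♟ ♟ ♟ ♟ ♟ ♟
· · · · · · · ·
· · · · · · · ·
· · · · · · · ·
♘ · · · · · · ·
♙ ♙ ♙ ♙ ♙ ♙ ♙ ♙
♖ · ♗ ♕ ♔ ♗ ♘ ♖


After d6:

♜ ♞ ♝ ♛ ♚ ♝ ♞ ♜
♟ ♟ ♟ · ♟ ♟ ♟ ♟
· · · ♟ · · · ·
· · · · · · · ·
· · · · · · · ·
♘ · · · · · · ·
♙ ♙ ♙ ♙ ♙ ♙ ♙ ♙
♖ · ♗ ♕ ♔ ♗ ♘ ♖


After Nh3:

♜ ♞ ♝ ♛ ♚ ♝ ♞ ♜
♟ ♟ ♟ · ♟ ♟ ♟ ♟
· · · ♟ · · · ·
· · · · · · · ·
· · · · · · · ·
♘ · · · · · · ♘
♙ ♙ ♙ ♙ ♙ ♙ ♙ ♙
♖ · ♗ ♕ ♔ ♗ · ♖


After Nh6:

♜ ♞ ♝ ♛ ♚ ♝ · ♜
♟ ♟ ♟ · ♟ ♟ ♟ ♟
· · · ♟ · · · ♞
· · · · · · · ·
· · · · · · · ·
♘ · · · · · · ♘
♙ ♙ ♙ ♙ ♙ ♙ ♙ ♙
♖ · ♗ ♕ ♔ ♗ · ♖


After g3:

♜ ♞ ♝ ♛ ♚ ♝ · ♜
♟ ♟ ♟ · ♟ ♟ ♟ ♟
· · · ♟ · · · ♞
· · · · · · · ·
· · · · · · · ·
♘ · · · · · ♙ ♘
♙ ♙ ♙ ♙ ♙ ♙ · ♙
♖ · ♗ ♕ ♔ ♗ · ♖



  a b c d e f g h
  ─────────────────
8│♜ ♞ ♝ ♛ ♚ ♝ · ♜│8
7│♟ ♟ ♟ · ♟ ♟ ♟ ♟│7
6│· · · ♟ · · · ♞│6
5│· · · · · · · ·│5
4│· · · · · · · ·│4
3│♘ · · · · · ♙ ♘│3
2│♙ ♙ ♙ ♙ ♙ ♙ · ♙│2
1│♖ · ♗ ♕ ♔ ♗ · ♖│1
  ─────────────────
  a b c d e f g h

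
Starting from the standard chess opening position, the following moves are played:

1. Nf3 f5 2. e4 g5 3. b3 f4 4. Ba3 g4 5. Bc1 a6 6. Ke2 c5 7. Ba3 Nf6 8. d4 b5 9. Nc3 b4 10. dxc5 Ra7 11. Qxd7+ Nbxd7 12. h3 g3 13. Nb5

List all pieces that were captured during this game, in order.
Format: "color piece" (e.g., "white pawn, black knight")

Tracking captures:
  dxc5: captured black pawn
  Qxd7+: captured black pawn
  Nbxd7: captured white queen

black pawn, black pawn, white queen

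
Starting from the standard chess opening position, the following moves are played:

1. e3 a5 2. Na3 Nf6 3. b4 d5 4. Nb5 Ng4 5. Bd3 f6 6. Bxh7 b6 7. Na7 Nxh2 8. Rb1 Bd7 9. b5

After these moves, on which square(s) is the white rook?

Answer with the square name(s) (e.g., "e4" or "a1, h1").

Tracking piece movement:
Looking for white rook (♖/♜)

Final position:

  a b c d e f g h
  ─────────────────
8│♜ ♞ · ♛ ♚ ♝ · ♜│8
7│♘ · ♟ ♝ ♟ · ♟ ♗│7
6│· ♟ · · · ♟ · ·│6
5│♟ ♙ · ♟ · · · ·│5
4│· · · · · · · ·│4
3│· · · · ♙ · · ·│3
2│♙ · ♙ ♙ · ♙ ♙ ♞│2
1│· ♖ ♗ ♕ ♔ · ♘ ♖│1
  ─────────────────
  a b c d e f g h


b1, h1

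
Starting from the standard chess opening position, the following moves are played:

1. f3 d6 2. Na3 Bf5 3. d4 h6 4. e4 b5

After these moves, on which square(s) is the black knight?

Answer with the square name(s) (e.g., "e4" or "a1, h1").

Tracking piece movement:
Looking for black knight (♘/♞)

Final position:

  a b c d e f g h
  ─────────────────
8│♜ ♞ · ♛ ♚ ♝ ♞ ♜│8
7│♟ · ♟ · ♟ ♟ ♟ ·│7
6│· · · ♟ · · · ♟│6
5│· ♟ · · · ♝ · ·│5
4│· · · ♙ ♙ · · ·│4
3│♘ · · · · ♙ · ·│3
2│♙ ♙ ♙ · · · ♙ ♙│2
1│♖ · ♗ ♕ ♔ ♗ ♘ ♖│1
  ─────────────────
  a b c d e f g h


b8, g8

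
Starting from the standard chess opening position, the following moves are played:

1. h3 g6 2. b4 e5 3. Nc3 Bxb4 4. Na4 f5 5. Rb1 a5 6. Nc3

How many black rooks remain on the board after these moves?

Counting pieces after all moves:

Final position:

  a b c d e f g h
  ─────────────────
8│♜ ♞ ♝ ♛ ♚ · ♞ ♜│8
7│· ♟ ♟ ♟ · · · ♟│7
6│· · · · · · ♟ ·│6
5│♟ · · · ♟ ♟ · ·│5
4│· ♝ · · · · · ·│4
3│· · ♘ · · · · ♙│3
2│♙ · ♙ ♙ ♙ ♙ ♙ ·│2
1│· ♖ ♗ ♕ ♔ ♗ ♘ ♖│1
  ─────────────────
  a b c d e f g h


2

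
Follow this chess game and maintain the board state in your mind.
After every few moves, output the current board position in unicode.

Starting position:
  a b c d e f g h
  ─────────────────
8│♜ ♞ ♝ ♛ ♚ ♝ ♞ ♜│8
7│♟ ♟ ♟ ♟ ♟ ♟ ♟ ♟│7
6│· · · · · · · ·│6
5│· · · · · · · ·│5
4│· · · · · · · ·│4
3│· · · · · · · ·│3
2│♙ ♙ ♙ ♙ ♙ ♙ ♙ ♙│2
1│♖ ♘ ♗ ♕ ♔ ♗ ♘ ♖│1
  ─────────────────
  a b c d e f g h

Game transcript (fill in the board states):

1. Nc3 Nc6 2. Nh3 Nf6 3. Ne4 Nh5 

  a b c d e f g h
  ─────────────────
8│♜ · ♝ ♛ ♚ ♝ · ♜│8
7│♟ ♟ ♟ ♟ ♟ ♟ ♟ ♟│7
6│· · ♞ · · · · ·│6
5│· · · · · · · ♞│5
4│· · · · ♘ · · ·│4
3│· · · · · · · ♘│3
2│♙ ♙ ♙ ♙ ♙ ♙ ♙ ♙│2
1│♖ · ♗ ♕ ♔ ♗ · ♖│1
  ─────────────────
  a b c d e f g h

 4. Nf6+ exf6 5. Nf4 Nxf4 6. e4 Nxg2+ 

  a b c d e f g h
  ─────────────────
8│♜ · ♝ ♛ ♚ ♝ · ♜│8
7│♟ ♟ ♟ ♟ · ♟ ♟ ♟│7
6│· · ♞ · · ♟ · ·│6
5│· · · · · · · ·│5
4│· · · · ♙ · · ·│4
3│· · · · · · · ·│3
2│♙ ♙ ♙ ♙ · ♙ ♞ ♙│2
1│♖ · ♗ ♕ ♔ ♗ · ♖│1
  ─────────────────
  a b c d e f g h

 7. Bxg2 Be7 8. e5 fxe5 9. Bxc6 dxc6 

  a b c d e f g h
  ─────────────────
8│♜ · ♝ ♛ ♚ · · ♜│8
7│♟ ♟ ♟ · ♝ ♟ ♟ ♟│7
6│· · ♟ · · · · ·│6
5│· · · · ♟ · · ·│5
4│· · · · · · · ·│4
3│· · · · · · · ·│3
2│♙ ♙ ♙ ♙ · ♙ · ♙│2
1│♖ · ♗ ♕ ♔ · · ♖│1
  ─────────────────
  a b c d e f g h

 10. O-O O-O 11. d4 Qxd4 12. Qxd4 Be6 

  a b c d e f g h
  ─────────────────
8│♜ · · · · ♜ ♚ ·│8
7│♟ ♟ ♟ · ♝ ♟ ♟ ♟│7
6│· · ♟ · ♝ · · ·│6
5│· · · · ♟ · · ·│5
4│· · · ♕ · · · ·│4
3│· · · · · · · ·│3
2│♙ ♙ ♙ · · ♙ · ♙│2
1│♖ · ♗ · · ♖ ♔ ·│1
  ─────────────────
  a b c d e f g h

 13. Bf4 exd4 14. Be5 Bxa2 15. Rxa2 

  a b c d e f g h
  ─────────────────
8│♜ · · · · ♜ ♚ ·│8
7│♟ ♟ ♟ · ♝ ♟ ♟ ♟│7
6│· · ♟ · · · · ·│6
5│· · · · ♗ · · ·│5
4│· · · ♟ · · · ·│4
3│· · · · · · · ·│3
2│♖ ♙ ♙ · · ♙ · ♙│2
1│· · · · · ♖ ♔ ·│1
  ─────────────────
  a b c d e f g h


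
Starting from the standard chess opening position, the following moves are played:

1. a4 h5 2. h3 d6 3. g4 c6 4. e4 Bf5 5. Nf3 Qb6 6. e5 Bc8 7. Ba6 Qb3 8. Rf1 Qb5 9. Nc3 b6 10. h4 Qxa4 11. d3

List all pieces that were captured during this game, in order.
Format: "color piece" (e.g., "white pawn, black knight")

Tracking captures:
  Qxa4: captured white pawn

white pawn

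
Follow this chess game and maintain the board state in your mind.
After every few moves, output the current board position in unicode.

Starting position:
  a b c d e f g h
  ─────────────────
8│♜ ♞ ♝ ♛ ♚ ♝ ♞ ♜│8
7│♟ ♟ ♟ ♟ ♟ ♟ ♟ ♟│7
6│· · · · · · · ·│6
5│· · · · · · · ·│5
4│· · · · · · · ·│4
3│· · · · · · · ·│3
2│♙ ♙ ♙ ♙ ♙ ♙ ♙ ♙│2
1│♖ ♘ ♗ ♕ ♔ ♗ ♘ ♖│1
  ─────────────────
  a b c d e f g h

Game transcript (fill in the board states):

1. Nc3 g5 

  a b c d e f g h
  ─────────────────
8│♜ ♞ ♝ ♛ ♚ ♝ ♞ ♜│8
7│♟ ♟ ♟ ♟ ♟ ♟ · ♟│7
6│· · · · · · · ·│6
5│· · · · · · ♟ ·│5
4│· · · · · · · ·│4
3│· · ♘ · · · · ·│3
2│♙ ♙ ♙ ♙ ♙ ♙ ♙ ♙│2
1│♖ · ♗ ♕ ♔ ♗ ♘ ♖│1
  ─────────────────
  a b c d e f g h

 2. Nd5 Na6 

  a b c d e f g h
  ─────────────────
8│♜ · ♝ ♛ ♚ ♝ ♞ ♜│8
7│♟ ♟ ♟ ♟ ♟ ♟ · ♟│7
6│♞ · · · · · · ·│6
5│· · · ♘ · · ♟ ·│5
4│· · · · · · · ·│4
3│· · · · · · · ·│3
2│♙ ♙ ♙ ♙ ♙ ♙ ♙ ♙│2
1│♖ · ♗ ♕ ♔ ♗ ♘ ♖│1
  ─────────────────
  a b c d e f g h

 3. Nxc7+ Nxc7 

  a b c d e f g h
  ─────────────────
8│♜ · ♝ ♛ ♚ ♝ ♞ ♜│8
7│♟ ♟ ♞ ♟ ♟ ♟ · ♟│7
6│· · · · · · · ·│6
5│· · · · · · ♟ ·│5
4│· · · · · · · ·│4
3│· · · · · · · ·│3
2│♙ ♙ ♙ ♙ ♙ ♙ ♙ ♙│2
1│♖ · ♗ ♕ ♔ ♗ ♘ ♖│1
  ─────────────────
  a b c d e f g h

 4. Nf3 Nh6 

  a b c d e f g h
  ─────────────────
8│♜ · ♝ ♛ ♚ ♝ · ♜│8
7│♟ ♟ ♞ ♟ ♟ ♟ · ♟│7
6│· · · · · · · ♞│6
5│· · · · · · ♟ ·│5
4│· · · · · · · ·│4
3│· · · · · ♘ · ·│3
2│♙ ♙ ♙ ♙ ♙ ♙ ♙ ♙│2
1│♖ · ♗ ♕ ♔ ♗ · ♖│1
  ─────────────────
  a b c d e f g h

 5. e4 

  a b c d e f g h
  ─────────────────
8│♜ · ♝ ♛ ♚ ♝ · ♜│8
7│♟ ♟ ♞ ♟ ♟ ♟ · ♟│7
6│· · · · · · · ♞│6
5│· · · · · · ♟ ·│5
4│· · · · ♙ · · ·│4
3│· · · · · ♘ · ·│3
2│♙ ♙ ♙ ♙ · ♙ ♙ ♙│2
1│♖ · ♗ ♕ ♔ ♗ · ♖│1
  ─────────────────
  a b c d e f g h


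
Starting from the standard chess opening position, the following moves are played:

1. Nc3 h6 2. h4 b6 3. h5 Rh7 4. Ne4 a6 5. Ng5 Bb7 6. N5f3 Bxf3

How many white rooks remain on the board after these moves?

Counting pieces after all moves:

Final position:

  a b c d e f g h
  ─────────────────
8│♜ ♞ · ♛ ♚ ♝ ♞ ·│8
7│· · ♟ ♟ ♟ ♟ ♟ ♜│7
6│♟ ♟ · · · · · ♟│6
5│· · · · · · · ♙│5
4│· · · · · · · ·│4
3│· · · · · ♝ · ·│3
2│♙ ♙ ♙ ♙ ♙ ♙ ♙ ·│2
1│♖ · ♗ ♕ ♔ ♗ ♘ ♖│1
  ─────────────────
  a b c d e f g h


2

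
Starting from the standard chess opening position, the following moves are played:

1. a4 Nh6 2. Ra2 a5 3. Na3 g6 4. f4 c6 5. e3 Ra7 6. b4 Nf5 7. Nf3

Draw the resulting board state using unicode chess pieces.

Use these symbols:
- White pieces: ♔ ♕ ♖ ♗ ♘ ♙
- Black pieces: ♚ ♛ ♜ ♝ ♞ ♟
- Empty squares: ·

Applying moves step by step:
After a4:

♜ ♞ ♝ ♛ ♚ ♝ ♞ ♜
♟ ♟ ♟ ♟ ♟ ♟ ♟ ♟
· · · · · · · ·
· · · · · · · ·
♙ · · · · · · ·
· · · · · · · ·
· ♙ ♙ ♙ ♙ ♙ ♙ ♙
♖ ♘ ♗ ♕ ♔ ♗ ♘ ♖


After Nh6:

♜ ♞ ♝ ♛ ♚ ♝ · ♜
♟ ♟ ♟ ♟ ♟ ♟ ♟ ♟
· · · · · · · ♞
· · · · · · · ·
♙ · · · · · · ·
· · · · · · · ·
· ♙ ♙ ♙ ♙ ♙ ♙ ♙
♖ ♘ ♗ ♕ ♔ ♗ ♘ ♖


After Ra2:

♜ ♞ ♝ ♛ ♚ ♝ · ♜
♟ ♟ ♟ ♟ ♟ ♟ ♟ ♟
· · · · · · · ♞
· · · · · · · ·
♙ · · · · · · ·
· · · · · · · ·
♖ ♙ ♙ ♙ ♙ ♙ ♙ ♙
· ♘ ♗ ♕ ♔ ♗ ♘ ♖


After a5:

♜ ♞ ♝ ♛ ♚ ♝ · ♜
· ♟ ♟ ♟ ♟ ♟ ♟ ♟
· · · · · · · ♞
♟ · · · · · · ·
♙ · · · · · · ·
· · · · · · · ·
♖ ♙ ♙ ♙ ♙ ♙ ♙ ♙
· ♘ ♗ ♕ ♔ ♗ ♘ ♖


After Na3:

♜ ♞ ♝ ♛ ♚ ♝ · ♜
· ♟ ♟ ♟ ♟ ♟ ♟ ♟
· · · · · · · ♞
♟ · · · · · · ·
♙ · · · · · · ·
♘ · · · · · · ·
♖ ♙ ♙ ♙ ♙ ♙ ♙ ♙
· · ♗ ♕ ♔ ♗ ♘ ♖


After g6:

♜ ♞ ♝ ♛ ♚ ♝ · ♜
· ♟ ♟ ♟ ♟ ♟ · ♟
· · · · · · ♟ ♞
♟ · · · · · · ·
♙ · · · · · · ·
♘ · · · · · · ·
♖ ♙ ♙ ♙ ♙ ♙ ♙ ♙
· · ♗ ♕ ♔ ♗ ♘ ♖


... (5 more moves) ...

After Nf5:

· ♞ ♝ ♛ ♚ ♝ · ♜
♜ ♟ · ♟ ♟ ♟ · ♟
· · ♟ · · · ♟ ·
♟ · · · · ♞ · ·
♙ ♙ · · · ♙ · ·
♘ · · · ♙ · · ·
♖ · ♙ ♙ · · ♙ ♙
· · ♗ ♕ ♔ ♗ ♘ ♖


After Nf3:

· ♞ ♝ ♛ ♚ ♝ · ♜
♜ ♟ · ♟ ♟ ♟ · ♟
· · ♟ · · · ♟ ·
♟ · · · · ♞ · ·
♙ ♙ · · · ♙ · ·
♘ · · · ♙ ♘ · ·
♖ · ♙ ♙ · · ♙ ♙
· · ♗ ♕ ♔ ♗ · ♖



  a b c d e f g h
  ─────────────────
8│· ♞ ♝ ♛ ♚ ♝ · ♜│8
7│♜ ♟ · ♟ ♟ ♟ · ♟│7
6│· · ♟ · · · ♟ ·│6
5│♟ · · · · ♞ · ·│5
4│♙ ♙ · · · ♙ · ·│4
3│♘ · · · ♙ ♘ · ·│3
2│♖ · ♙ ♙ · · ♙ ♙│2
1│· · ♗ ♕ ♔ ♗ · ♖│1
  ─────────────────
  a b c d e f g h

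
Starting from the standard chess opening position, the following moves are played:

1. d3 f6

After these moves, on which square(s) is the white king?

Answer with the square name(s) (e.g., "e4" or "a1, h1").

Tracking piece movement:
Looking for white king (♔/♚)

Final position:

  a b c d e f g h
  ─────────────────
8│♜ ♞ ♝ ♛ ♚ ♝ ♞ ♜│8
7│♟ ♟ ♟ ♟ ♟ · ♟ ♟│7
6│· · · · · ♟ · ·│6
5│· · · · · · · ·│5
4│· · · · · · · ·│4
3│· · · ♙ · · · ·│3
2│♙ ♙ ♙ · ♙ ♙ ♙ ♙│2
1│♖ ♘ ♗ ♕ ♔ ♗ ♘ ♖│1
  ─────────────────
  a b c d e f g h


e1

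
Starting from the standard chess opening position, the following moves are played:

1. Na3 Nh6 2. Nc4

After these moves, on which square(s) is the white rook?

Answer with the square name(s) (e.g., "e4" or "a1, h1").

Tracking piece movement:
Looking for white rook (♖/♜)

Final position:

  a b c d e f g h
  ─────────────────
8│♜ ♞ ♝ ♛ ♚ ♝ · ♜│8
7│♟ ♟ ♟ ♟ ♟ ♟ ♟ ♟│7
6│· · · · · · · ♞│6
5│· · · · · · · ·│5
4│· · ♘ · · · · ·│4
3│· · · · · · · ·│3
2│♙ ♙ ♙ ♙ ♙ ♙ ♙ ♙│2
1│♖ · ♗ ♕ ♔ ♗ ♘ ♖│1
  ─────────────────
  a b c d e f g h


a1, h1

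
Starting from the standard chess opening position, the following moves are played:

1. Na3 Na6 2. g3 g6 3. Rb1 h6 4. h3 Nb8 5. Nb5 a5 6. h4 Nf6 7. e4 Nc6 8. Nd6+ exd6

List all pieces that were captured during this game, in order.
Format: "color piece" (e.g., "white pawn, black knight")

Tracking captures:
  exd6: captured white knight

white knight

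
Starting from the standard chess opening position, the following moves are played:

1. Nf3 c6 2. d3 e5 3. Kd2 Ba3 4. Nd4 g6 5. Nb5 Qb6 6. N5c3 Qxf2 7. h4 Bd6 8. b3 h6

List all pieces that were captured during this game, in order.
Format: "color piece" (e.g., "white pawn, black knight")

Tracking captures:
  Qxf2: captured white pawn

white pawn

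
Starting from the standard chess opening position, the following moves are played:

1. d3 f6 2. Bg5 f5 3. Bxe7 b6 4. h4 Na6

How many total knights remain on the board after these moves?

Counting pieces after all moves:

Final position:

  a b c d e f g h
  ─────────────────
8│♜ · ♝ ♛ ♚ ♝ ♞ ♜│8
7│♟ · ♟ ♟ ♗ · ♟ ♟│7
6│♞ ♟ · · · · · ·│6
5│· · · · · ♟ · ·│5
4│· · · · · · · ♙│4
3│· · · ♙ · · · ·│3
2│♙ ♙ ♙ · ♙ ♙ ♙ ·│2
1│♖ ♘ · ♕ ♔ ♗ ♘ ♖│1
  ─────────────────
  a b c d e f g h


4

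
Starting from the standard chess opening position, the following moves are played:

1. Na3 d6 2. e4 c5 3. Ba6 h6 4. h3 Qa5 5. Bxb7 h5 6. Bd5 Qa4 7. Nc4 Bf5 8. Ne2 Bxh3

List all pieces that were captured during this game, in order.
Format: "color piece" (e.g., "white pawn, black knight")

Tracking captures:
  Bxb7: captured black pawn
  Bxh3: captured white pawn

black pawn, white pawn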